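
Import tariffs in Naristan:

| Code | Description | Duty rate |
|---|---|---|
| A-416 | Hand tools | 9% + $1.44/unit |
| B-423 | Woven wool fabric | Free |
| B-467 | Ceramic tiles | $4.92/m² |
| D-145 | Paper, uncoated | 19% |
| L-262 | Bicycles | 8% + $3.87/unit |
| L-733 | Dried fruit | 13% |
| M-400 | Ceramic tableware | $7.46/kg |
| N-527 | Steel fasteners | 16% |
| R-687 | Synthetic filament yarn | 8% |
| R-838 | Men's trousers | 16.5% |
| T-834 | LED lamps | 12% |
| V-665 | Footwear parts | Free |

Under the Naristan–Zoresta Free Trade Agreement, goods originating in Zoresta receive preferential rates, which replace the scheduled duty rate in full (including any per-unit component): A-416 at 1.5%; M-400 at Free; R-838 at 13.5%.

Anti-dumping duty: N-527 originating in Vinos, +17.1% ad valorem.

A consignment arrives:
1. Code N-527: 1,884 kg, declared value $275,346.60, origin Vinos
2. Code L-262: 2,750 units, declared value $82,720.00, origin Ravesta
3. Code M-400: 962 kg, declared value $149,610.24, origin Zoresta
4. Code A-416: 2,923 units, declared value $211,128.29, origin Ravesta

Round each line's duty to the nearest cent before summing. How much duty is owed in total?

Line 1 (N-527, Vinos, 1,884 kg, $275,346.60):
Base rate for N-527 is 16%.
Additional duty on N-527 from Vinos: +17.1%. Applied ad valorem rate: 16% + 17.1% = 33.1%.
Duty = $275,346.60 × 33.1% = $91,139.72.
Line 2 (L-262, Ravesta, 2,750 units, $82,720.00):
Base rate for L-262 is 8% + $3.87/unit.
Duty = $82,720.00 × 8% + 2,750 × $3.87 = $17,260.10.
Line 3 (M-400, Zoresta, 962 kg, $149,610.24):
Base rate for M-400 is $7.46/kg.
Origin Zoresta qualifies under the Naristan–Zoresta agreement and M-400 is covered: preferential rate Free applies instead.
Duty = $149,610.24 × 0% = $0.00.
Line 4 (A-416, Ravesta, 2,923 units, $211,128.29):
Base rate for A-416 is 9% + $1.44/unit.
A-416 has an FTA preferential rate, but origin Ravesta is not Zoresta; base rate stands.
Duty = $211,128.29 × 9% + 2,923 × $1.44 = $23,210.67.
Total = $91,139.72 + $17,260.10 + $0.00 + $23,210.67 = $131,610.49.

$131,610.49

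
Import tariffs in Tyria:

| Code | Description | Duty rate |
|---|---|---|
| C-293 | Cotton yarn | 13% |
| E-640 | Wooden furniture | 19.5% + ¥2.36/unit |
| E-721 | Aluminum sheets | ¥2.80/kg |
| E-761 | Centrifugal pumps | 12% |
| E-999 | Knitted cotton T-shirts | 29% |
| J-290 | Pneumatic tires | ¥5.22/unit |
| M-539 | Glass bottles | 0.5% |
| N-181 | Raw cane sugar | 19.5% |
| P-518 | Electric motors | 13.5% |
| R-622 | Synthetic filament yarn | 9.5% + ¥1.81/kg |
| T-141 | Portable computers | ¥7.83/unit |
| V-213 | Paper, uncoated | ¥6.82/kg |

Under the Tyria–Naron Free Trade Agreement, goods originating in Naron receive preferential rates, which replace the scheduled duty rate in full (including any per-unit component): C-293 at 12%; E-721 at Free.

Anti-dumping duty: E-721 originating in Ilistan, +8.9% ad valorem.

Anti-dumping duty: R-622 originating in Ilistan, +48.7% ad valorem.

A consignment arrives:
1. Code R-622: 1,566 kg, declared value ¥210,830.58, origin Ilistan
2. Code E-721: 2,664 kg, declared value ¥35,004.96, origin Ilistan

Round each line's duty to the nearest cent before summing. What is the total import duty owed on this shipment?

Line 1 (R-622, Ilistan, 1,566 kg, ¥210,830.58):
Base rate for R-622 is 9.5% + ¥1.81/kg.
Additional duty on R-622 from Ilistan: +48.7%. Applied ad valorem rate: 9.5% + 48.7% = 58.2%.
Duty = ¥210,830.58 × 58.2% + 1,566 × ¥1.81 = ¥125,537.86.
Line 2 (E-721, Ilistan, 2,664 kg, ¥35,004.96):
Base rate for E-721 is ¥2.80/kg.
E-721 has an FTA preferential rate, but origin Ilistan is not Naron; base rate stands.
Additional duty on E-721 from Ilistan: +8.9% ad valorem. Applied ad valorem rate = 8.9%.
Duty = ¥35,004.96 × 8.9% + 2,664 × ¥2.80 = ¥10,574.64.
Total = ¥125,537.86 + ¥10,574.64 = ¥136,112.50.

¥136,112.50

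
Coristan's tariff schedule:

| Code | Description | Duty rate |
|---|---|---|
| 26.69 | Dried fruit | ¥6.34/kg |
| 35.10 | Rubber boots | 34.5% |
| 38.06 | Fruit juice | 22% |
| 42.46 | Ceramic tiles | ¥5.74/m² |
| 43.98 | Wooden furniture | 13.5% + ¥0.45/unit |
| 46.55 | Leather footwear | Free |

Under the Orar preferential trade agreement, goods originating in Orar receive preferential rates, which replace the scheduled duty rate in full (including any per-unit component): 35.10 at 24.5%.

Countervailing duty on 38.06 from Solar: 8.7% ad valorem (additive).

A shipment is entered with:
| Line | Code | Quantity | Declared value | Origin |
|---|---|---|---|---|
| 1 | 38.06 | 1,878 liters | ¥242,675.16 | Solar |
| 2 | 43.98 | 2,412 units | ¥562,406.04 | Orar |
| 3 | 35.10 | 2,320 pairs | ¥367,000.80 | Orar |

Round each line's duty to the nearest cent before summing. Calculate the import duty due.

¥241,426.69

Line 1 (38.06, Solar, 1,878 liters, ¥242,675.16):
Base rate for 38.06 is 22%.
Additional duty on 38.06 from Solar: +8.7%. Applied ad valorem rate: 22% + 8.7% = 30.7%.
Duty = ¥242,675.16 × 30.7% = ¥74,501.27.
Line 2 (43.98, Orar, 2,412 units, ¥562,406.04):
Base rate for 43.98 is 13.5% + ¥0.45/unit.
Origin Orar is the FTA partner but 43.98 is not on the preference list; base rate stands.
Duty = ¥562,406.04 × 13.5% + 2,412 × ¥0.45 = ¥77,010.22.
Line 3 (35.10, Orar, 2,320 pairs, ¥367,000.80):
Base rate for 35.10 is 34.5%.
Origin Orar qualifies under the Coristan–Orar agreement and 35.10 is covered: preferential rate 24.5% applies instead.
Duty = ¥367,000.80 × 24.5% = ¥89,915.20.
Total = ¥74,501.27 + ¥77,010.22 + ¥89,915.20 = ¥241,426.69.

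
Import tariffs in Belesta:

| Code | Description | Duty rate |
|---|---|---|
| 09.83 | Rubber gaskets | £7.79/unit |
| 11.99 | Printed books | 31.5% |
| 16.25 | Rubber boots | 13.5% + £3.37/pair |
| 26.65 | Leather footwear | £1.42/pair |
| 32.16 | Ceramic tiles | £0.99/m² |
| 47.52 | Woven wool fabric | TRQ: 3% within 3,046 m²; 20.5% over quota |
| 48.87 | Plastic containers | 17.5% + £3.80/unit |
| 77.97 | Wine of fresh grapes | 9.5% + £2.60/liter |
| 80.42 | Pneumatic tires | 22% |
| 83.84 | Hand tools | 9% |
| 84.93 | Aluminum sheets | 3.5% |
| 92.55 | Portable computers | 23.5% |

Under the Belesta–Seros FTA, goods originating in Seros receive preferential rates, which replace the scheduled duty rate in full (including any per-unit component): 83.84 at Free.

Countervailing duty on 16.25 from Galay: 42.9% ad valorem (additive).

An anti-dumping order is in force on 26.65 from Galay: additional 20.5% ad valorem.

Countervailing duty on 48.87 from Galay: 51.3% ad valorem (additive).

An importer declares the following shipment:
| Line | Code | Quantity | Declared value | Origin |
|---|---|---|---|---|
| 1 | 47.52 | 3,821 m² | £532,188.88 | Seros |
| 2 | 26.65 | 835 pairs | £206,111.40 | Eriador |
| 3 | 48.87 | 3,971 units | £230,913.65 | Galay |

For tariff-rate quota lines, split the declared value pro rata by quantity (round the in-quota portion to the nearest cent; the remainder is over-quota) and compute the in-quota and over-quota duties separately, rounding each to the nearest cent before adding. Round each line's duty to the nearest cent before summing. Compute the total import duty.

£209,999.61

Line 1 (47.52, Seros, 3,821 m², £532,188.88):
Code 47.52 is under a tariff-rate quota (threshold 3,046 m²). In-quota: 3,046 m² at 3%; over-quota: 775 m² at 20.5%.
Pro-rata value split: in-quota = £532,188.88 × 3,046/3,821 = £424,246.88; over-quota = £532,188.88 − £424,246.88 = £107,942.00.
In-quota duty = £424,246.88 × 3% = £12,727.41. Over-quota duty = £107,942.00 × 20.5% = £22,128.11.
Line duty = £12,727.41 + £22,128.11 = £34,855.52.
Line 2 (26.65, Eriador, 835 pairs, £206,111.40):
Base rate for 26.65 is £1.42/pair.
The additional-duty order on 26.65 targets Galay, not Eriador; it does not apply.
Duty = 835 × £1.42 = £1,185.70.
Line 3 (48.87, Galay, 3,971 units, £230,913.65):
Base rate for 48.87 is 17.5% + £3.80/unit.
Additional duty on 48.87 from Galay: +51.3%. Applied ad valorem rate: 17.5% + 51.3% = 68.8%.
Duty = £230,913.65 × 68.8% + 3,971 × £3.80 = £173,958.39.
Total = £34,855.52 + £1,185.70 + £173,958.39 = £209,999.61.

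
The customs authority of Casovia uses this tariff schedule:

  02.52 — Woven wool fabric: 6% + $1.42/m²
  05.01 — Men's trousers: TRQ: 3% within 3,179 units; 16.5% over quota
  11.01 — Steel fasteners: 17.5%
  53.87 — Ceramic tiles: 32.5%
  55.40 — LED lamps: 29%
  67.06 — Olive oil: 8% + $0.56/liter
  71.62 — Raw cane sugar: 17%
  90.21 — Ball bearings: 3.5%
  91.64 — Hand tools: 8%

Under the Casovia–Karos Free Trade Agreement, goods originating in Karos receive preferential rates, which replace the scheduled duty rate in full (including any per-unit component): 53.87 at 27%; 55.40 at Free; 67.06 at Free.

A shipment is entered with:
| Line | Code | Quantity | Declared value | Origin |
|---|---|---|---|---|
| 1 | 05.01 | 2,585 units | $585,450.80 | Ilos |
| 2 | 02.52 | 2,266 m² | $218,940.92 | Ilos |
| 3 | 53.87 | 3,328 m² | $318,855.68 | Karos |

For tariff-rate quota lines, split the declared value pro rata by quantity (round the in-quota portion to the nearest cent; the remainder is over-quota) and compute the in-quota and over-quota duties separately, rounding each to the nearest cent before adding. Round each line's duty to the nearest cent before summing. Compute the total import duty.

Line 1 (05.01, Ilos, 2,585 units, $585,450.80):
Code 05.01 is under a tariff-rate quota (threshold 3,179 units). Quantity 2,585 units is within the quota, so the in-quota rate 3% applies to the full value.
Duty = $585,450.80 × 3% = $17,563.52.
Line 2 (02.52, Ilos, 2,266 m², $218,940.92):
Base rate for 02.52 is 6% + $1.42/m².
Duty = $218,940.92 × 6% + 2,266 × $1.42 = $16,354.18.
Line 3 (53.87, Karos, 3,328 m², $318,855.68):
Base rate for 53.87 is 32.5%.
Origin Karos qualifies under the Casovia–Karos agreement and 53.87 is covered: preferential rate 27% applies instead.
Duty = $318,855.68 × 27% = $86,091.03.
Total = $17,563.52 + $16,354.18 + $86,091.03 = $120,008.73.

$120,008.73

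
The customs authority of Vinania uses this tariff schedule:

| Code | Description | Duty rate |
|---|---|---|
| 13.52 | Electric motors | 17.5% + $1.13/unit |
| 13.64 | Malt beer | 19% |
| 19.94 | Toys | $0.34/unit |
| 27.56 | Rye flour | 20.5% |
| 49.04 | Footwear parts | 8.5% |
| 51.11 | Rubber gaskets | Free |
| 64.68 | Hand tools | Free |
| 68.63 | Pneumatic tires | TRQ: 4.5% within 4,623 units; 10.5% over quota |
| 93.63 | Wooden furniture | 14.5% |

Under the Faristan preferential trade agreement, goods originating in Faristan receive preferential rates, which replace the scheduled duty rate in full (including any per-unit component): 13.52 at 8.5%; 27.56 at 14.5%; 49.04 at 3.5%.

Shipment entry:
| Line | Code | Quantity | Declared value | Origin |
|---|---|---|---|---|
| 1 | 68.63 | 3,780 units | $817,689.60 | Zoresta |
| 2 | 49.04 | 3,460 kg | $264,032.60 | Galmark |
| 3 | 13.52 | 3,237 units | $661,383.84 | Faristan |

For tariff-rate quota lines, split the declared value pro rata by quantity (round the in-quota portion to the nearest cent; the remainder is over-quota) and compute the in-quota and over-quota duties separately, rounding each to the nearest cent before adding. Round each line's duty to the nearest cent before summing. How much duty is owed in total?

Line 1 (68.63, Zoresta, 3,780 units, $817,689.60):
Code 68.63 is under a tariff-rate quota (threshold 4,623 units). Quantity 3,780 units is within the quota, so the in-quota rate 4.5% applies to the full value.
Duty = $817,689.60 × 4.5% = $36,796.03.
Line 2 (49.04, Galmark, 3,460 kg, $264,032.60):
Base rate for 49.04 is 8.5%.
49.04 has an FTA preferential rate, but origin Galmark is not Faristan; base rate stands.
Duty = $264,032.60 × 8.5% = $22,442.77.
Line 3 (13.52, Faristan, 3,237 units, $661,383.84):
Base rate for 13.52 is 17.5% + $1.13/unit.
Origin Faristan qualifies under the Vinania–Faristan agreement and 13.52 is covered: preferential rate 8.5% applies instead.
Duty = $661,383.84 × 8.5% = $56,217.63.
Total = $36,796.03 + $22,442.77 + $56,217.63 = $115,456.43.

$115,456.43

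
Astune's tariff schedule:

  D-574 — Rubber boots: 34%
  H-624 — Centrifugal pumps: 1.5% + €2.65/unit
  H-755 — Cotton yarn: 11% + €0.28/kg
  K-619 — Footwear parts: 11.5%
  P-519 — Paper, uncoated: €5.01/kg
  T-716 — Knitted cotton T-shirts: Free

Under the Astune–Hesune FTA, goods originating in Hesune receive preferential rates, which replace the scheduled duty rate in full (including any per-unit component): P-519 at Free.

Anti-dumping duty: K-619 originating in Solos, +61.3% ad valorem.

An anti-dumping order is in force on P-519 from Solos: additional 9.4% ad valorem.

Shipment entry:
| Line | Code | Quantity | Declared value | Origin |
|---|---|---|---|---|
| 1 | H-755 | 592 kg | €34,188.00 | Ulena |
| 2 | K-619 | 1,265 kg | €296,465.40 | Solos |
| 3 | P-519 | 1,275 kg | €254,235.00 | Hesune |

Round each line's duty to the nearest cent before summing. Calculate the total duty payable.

€219,753.25

Line 1 (H-755, Ulena, 592 kg, €34,188.00):
Base rate for H-755 is 11% + €0.28/kg.
Duty = €34,188.00 × 11% + 592 × €0.28 = €3,926.44.
Line 2 (K-619, Solos, 1,265 kg, €296,465.40):
Base rate for K-619 is 11.5%.
Additional duty on K-619 from Solos: +61.3%. Applied ad valorem rate: 11.5% + 61.3% = 72.8%.
Duty = €296,465.40 × 72.8% = €215,826.81.
Line 3 (P-519, Hesune, 1,275 kg, €254,235.00):
Base rate for P-519 is €5.01/kg.
Origin Hesune qualifies under the Astune–Hesune agreement and P-519 is covered: preferential rate Free applies instead.
The additional-duty order on P-519 targets Solos, not Hesune; it does not apply.
Duty = €254,235.00 × 0% = €0.00.
Total = €3,926.44 + €215,826.81 + €0.00 = €219,753.25.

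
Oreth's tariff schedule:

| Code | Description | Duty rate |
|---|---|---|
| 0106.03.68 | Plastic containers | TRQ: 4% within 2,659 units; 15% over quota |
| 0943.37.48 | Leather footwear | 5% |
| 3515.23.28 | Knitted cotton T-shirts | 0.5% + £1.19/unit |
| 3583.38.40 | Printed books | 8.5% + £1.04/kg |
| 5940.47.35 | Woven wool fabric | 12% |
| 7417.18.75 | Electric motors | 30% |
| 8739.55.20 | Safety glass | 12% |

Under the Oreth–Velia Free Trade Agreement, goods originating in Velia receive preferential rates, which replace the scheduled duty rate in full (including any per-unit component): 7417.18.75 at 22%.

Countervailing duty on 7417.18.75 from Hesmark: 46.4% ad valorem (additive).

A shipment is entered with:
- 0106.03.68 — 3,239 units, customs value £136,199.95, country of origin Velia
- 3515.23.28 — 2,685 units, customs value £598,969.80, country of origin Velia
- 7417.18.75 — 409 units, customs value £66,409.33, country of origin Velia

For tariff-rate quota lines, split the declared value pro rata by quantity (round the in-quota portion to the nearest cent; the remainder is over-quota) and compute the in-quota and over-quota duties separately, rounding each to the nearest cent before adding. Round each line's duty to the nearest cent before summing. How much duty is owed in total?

£28,930.84

Line 1 (0106.03.68, Velia, 3,239 units, £136,199.95):
Code 0106.03.68 is under a tariff-rate quota (threshold 2,659 units). In-quota: 2,659 units at 4%; over-quota: 580 units at 15%.
Pro-rata value split: in-quota = £136,199.95 × 2,659/3,239 = £111,810.95; over-quota = £136,199.95 − £111,810.95 = £24,389.00.
In-quota duty = £111,810.95 × 4% = £4,472.44. Over-quota duty = £24,389.00 × 15% = £3,658.35.
Line duty = £4,472.44 + £3,658.35 = £8,130.79.
Line 2 (3515.23.28, Velia, 2,685 units, £598,969.80):
Base rate for 3515.23.28 is 0.5% + £1.19/unit.
Origin Velia is the FTA partner but 3515.23.28 is not on the preference list; base rate stands.
Duty = £598,969.80 × 0.5% + 2,685 × £1.19 = £6,190.00.
Line 3 (7417.18.75, Velia, 409 units, £66,409.33):
Base rate for 7417.18.75 is 30%.
Origin Velia qualifies under the Oreth–Velia agreement and 7417.18.75 is covered: preferential rate 22% applies instead.
The additional-duty order on 7417.18.75 targets Hesmark, not Velia; it does not apply.
Duty = £66,409.33 × 22% = £14,610.05.
Total = £8,130.79 + £6,190.00 + £14,610.05 = £28,930.84.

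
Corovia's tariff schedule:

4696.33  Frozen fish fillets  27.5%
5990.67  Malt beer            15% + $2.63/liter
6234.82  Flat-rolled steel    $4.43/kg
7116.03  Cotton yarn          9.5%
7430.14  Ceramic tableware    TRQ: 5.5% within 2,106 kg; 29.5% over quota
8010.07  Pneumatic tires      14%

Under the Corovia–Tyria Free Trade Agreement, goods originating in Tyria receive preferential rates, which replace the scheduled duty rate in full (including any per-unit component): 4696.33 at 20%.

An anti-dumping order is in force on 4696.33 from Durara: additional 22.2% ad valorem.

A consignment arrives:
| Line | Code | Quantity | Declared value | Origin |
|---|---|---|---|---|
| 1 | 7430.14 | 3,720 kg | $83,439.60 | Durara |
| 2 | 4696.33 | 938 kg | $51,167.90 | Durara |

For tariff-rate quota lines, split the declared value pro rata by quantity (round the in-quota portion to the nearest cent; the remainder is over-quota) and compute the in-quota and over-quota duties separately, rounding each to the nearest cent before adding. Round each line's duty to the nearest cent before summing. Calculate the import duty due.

Line 1 (7430.14, Durara, 3,720 kg, $83,439.60):
Code 7430.14 is under a tariff-rate quota (threshold 2,106 kg). In-quota: 2,106 kg at 5.5%; over-quota: 1,614 kg at 29.5%.
Pro-rata value split: in-quota = $83,439.60 × 2,106/3,720 = $47,237.58; over-quota = $83,439.60 − $47,237.58 = $36,202.02.
In-quota duty = $47,237.58 × 5.5% = $2,598.07. Over-quota duty = $36,202.02 × 29.5% = $10,679.60.
Line duty = $2,598.07 + $10,679.60 = $13,277.67.
Line 2 (4696.33, Durara, 938 kg, $51,167.90):
Base rate for 4696.33 is 27.5%.
4696.33 has an FTA preferential rate, but origin Durara is not Tyria; base rate stands.
Additional duty on 4696.33 from Durara: +22.2%. Applied ad valorem rate: 27.5% + 22.2% = 49.7%.
Duty = $51,167.90 × 49.7% = $25,430.45.
Total = $13,277.67 + $25,430.45 = $38,708.12.

$38,708.12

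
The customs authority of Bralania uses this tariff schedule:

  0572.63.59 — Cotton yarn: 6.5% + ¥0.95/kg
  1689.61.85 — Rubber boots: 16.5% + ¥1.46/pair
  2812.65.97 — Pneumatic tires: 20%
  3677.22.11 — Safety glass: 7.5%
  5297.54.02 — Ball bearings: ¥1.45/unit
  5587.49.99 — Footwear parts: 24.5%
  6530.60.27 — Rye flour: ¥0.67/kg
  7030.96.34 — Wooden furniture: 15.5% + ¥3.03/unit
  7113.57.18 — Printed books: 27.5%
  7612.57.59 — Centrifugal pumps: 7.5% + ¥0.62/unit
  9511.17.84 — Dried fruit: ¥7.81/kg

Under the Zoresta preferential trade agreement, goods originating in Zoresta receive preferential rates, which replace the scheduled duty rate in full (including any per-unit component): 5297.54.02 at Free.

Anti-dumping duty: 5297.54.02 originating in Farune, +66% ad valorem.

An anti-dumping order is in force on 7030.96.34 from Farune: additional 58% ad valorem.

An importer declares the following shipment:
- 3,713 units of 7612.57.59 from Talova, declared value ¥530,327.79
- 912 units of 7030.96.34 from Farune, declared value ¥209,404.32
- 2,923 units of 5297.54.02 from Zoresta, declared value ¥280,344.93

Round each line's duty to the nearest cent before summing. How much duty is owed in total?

¥198,752.18

Line 1 (7612.57.59, Talova, 3,713 units, ¥530,327.79):
Base rate for 7612.57.59 is 7.5% + ¥0.62/unit.
Duty = ¥530,327.79 × 7.5% + 3,713 × ¥0.62 = ¥42,076.64.
Line 2 (7030.96.34, Farune, 912 units, ¥209,404.32):
Base rate for 7030.96.34 is 15.5% + ¥3.03/unit.
Additional duty on 7030.96.34 from Farune: +58%. Applied ad valorem rate: 15.5% + 58% = 73.5%.
Duty = ¥209,404.32 × 73.5% + 912 × ¥3.03 = ¥156,675.54.
Line 3 (5297.54.02, Zoresta, 2,923 units, ¥280,344.93):
Base rate for 5297.54.02 is ¥1.45/unit.
Origin Zoresta qualifies under the Bralania–Zoresta agreement and 5297.54.02 is covered: preferential rate Free applies instead.
The additional-duty order on 5297.54.02 targets Farune, not Zoresta; it does not apply.
Duty = ¥280,344.93 × 0% = ¥0.00.
Total = ¥42,076.64 + ¥156,675.54 + ¥0.00 = ¥198,752.18.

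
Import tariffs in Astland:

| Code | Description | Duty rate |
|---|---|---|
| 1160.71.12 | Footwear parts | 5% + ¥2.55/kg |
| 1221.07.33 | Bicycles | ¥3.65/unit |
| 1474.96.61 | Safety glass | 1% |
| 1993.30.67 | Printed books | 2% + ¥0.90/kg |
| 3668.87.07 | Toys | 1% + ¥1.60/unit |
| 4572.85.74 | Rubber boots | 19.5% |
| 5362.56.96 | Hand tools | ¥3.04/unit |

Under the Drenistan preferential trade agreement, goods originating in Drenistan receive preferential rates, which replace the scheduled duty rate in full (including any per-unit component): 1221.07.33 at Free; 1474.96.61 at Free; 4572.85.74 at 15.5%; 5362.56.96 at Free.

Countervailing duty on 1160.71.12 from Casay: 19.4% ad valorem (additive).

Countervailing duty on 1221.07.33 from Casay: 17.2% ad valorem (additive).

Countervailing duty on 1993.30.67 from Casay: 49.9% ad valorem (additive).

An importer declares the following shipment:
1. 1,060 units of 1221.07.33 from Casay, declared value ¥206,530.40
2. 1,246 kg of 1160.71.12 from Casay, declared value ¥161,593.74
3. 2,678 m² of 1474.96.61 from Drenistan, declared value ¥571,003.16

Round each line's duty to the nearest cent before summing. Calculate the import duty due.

Line 1 (1221.07.33, Casay, 1,060 units, ¥206,530.40):
Base rate for 1221.07.33 is ¥3.65/unit.
1221.07.33 has an FTA preferential rate, but origin Casay is not Drenistan; base rate stands.
Additional duty on 1221.07.33 from Casay: +17.2% ad valorem. Applied ad valorem rate = 17.2%.
Duty = ¥206,530.40 × 17.2% + 1,060 × ¥3.65 = ¥39,392.23.
Line 2 (1160.71.12, Casay, 1,246 kg, ¥161,593.74):
Base rate for 1160.71.12 is 5% + ¥2.55/kg.
Additional duty on 1160.71.12 from Casay: +19.4%. Applied ad valorem rate: 5% + 19.4% = 24.4%.
Duty = ¥161,593.74 × 24.4% + 1,246 × ¥2.55 = ¥42,606.17.
Line 3 (1474.96.61, Drenistan, 2,678 m², ¥571,003.16):
Base rate for 1474.96.61 is 1%.
Origin Drenistan qualifies under the Astland–Drenistan agreement and 1474.96.61 is covered: preferential rate Free applies instead.
Duty = ¥571,003.16 × 0% = ¥0.00.
Total = ¥39,392.23 + ¥42,606.17 + ¥0.00 = ¥81,998.40.

¥81,998.40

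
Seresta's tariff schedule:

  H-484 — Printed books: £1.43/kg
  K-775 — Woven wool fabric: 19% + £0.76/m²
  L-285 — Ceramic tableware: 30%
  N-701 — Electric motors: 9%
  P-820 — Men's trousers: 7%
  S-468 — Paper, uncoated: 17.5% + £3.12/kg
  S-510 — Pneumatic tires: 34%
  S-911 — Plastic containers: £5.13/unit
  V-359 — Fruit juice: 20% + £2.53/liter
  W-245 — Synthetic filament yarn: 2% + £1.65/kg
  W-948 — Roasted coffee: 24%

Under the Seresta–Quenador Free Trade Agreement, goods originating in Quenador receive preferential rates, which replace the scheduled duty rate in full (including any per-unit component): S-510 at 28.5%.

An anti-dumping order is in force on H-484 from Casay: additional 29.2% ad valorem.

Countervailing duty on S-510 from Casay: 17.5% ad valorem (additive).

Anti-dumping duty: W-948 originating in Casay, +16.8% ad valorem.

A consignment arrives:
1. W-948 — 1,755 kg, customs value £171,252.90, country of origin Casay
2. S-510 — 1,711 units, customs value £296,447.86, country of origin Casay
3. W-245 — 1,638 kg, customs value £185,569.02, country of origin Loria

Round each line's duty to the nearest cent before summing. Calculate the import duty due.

£228,955.91

Line 1 (W-948, Casay, 1,755 kg, £171,252.90):
Base rate for W-948 is 24%.
Additional duty on W-948 from Casay: +16.8%. Applied ad valorem rate: 24% + 16.8% = 40.8%.
Duty = £171,252.90 × 40.8% = £69,871.18.
Line 2 (S-510, Casay, 1,711 units, £296,447.86):
Base rate for S-510 is 34%.
S-510 has an FTA preferential rate, but origin Casay is not Quenador; base rate stands.
Additional duty on S-510 from Casay: +17.5%. Applied ad valorem rate: 34% + 17.5% = 51.5%.
Duty = £296,447.86 × 51.5% = £152,670.65.
Line 3 (W-245, Loria, 1,638 kg, £185,569.02):
Base rate for W-245 is 2% + £1.65/kg.
Duty = £185,569.02 × 2% + 1,638 × £1.65 = £6,414.08.
Total = £69,871.18 + £152,670.65 + £6,414.08 = £228,955.91.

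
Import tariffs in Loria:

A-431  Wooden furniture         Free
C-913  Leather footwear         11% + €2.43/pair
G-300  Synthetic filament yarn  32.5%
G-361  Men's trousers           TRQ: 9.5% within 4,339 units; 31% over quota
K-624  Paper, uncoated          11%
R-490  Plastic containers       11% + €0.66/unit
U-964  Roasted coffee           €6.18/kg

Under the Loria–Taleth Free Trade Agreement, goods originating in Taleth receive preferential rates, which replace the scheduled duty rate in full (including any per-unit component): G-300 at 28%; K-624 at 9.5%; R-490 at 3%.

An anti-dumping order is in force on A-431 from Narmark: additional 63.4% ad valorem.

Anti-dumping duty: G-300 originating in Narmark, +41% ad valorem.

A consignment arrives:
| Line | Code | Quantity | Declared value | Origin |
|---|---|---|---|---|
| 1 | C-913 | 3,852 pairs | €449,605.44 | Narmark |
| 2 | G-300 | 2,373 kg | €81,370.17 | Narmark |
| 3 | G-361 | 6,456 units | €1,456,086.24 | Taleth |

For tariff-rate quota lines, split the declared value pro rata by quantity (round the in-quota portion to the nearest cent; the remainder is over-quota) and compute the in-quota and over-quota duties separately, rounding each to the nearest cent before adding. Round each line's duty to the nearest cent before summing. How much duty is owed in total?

€359,607.89

Line 1 (C-913, Narmark, 3,852 pairs, €449,605.44):
Base rate for C-913 is 11% + €2.43/pair.
Duty = €449,605.44 × 11% + 3,852 × €2.43 = €58,816.96.
Line 2 (G-300, Narmark, 2,373 kg, €81,370.17):
Base rate for G-300 is 32.5%.
G-300 has an FTA preferential rate, but origin Narmark is not Taleth; base rate stands.
Additional duty on G-300 from Narmark: +41%. Applied ad valorem rate: 32.5% + 41% = 73.5%.
Duty = €81,370.17 × 73.5% = €59,807.07.
Line 3 (G-361, Taleth, 6,456 units, €1,456,086.24):
Code G-361 is under a tariff-rate quota (threshold 4,339 units). In-quota: 4,339 units at 9.5%; over-quota: 2,117 units at 31%.
Pro-rata value split: in-quota = €1,456,086.24 × 4,339/6,456 = €978,618.06; over-quota = €1,456,086.24 − €978,618.06 = €477,468.18.
In-quota duty = €978,618.06 × 9.5% = €92,968.72. Over-quota duty = €477,468.18 × 31% = €148,015.14.
Line duty = €92,968.72 + €148,015.14 = €240,983.86.
Total = €58,816.96 + €59,807.07 + €240,983.86 = €359,607.89.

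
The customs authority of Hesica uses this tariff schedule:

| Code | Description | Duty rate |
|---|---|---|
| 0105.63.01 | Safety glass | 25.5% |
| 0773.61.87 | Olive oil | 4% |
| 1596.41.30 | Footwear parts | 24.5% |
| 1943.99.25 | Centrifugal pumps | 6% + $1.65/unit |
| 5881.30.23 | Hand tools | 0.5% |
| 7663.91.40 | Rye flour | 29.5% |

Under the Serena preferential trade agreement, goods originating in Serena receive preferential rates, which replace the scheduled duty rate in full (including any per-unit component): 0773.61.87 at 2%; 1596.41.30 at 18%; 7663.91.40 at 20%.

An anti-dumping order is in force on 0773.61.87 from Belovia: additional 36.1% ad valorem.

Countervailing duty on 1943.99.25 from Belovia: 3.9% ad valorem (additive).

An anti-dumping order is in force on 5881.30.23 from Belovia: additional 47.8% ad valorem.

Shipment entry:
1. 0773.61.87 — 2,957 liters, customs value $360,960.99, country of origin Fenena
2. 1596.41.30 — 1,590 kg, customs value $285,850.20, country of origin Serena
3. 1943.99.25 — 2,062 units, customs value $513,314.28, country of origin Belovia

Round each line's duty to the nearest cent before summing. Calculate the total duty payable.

Line 1 (0773.61.87, Fenena, 2,957 liters, $360,960.99):
Base rate for 0773.61.87 is 4%.
0773.61.87 has an FTA preferential rate, but origin Fenena is not Serena; base rate stands.
The additional-duty order on 0773.61.87 targets Belovia, not Fenena; it does not apply.
Duty = $360,960.99 × 4% = $14,438.44.
Line 2 (1596.41.30, Serena, 1,590 kg, $285,850.20):
Base rate for 1596.41.30 is 24.5%.
Origin Serena qualifies under the Hesica–Serena agreement and 1596.41.30 is covered: preferential rate 18% applies instead.
Duty = $285,850.20 × 18% = $51,453.04.
Line 3 (1943.99.25, Belovia, 2,062 units, $513,314.28):
Base rate for 1943.99.25 is 6% + $1.65/unit.
Additional duty on 1943.99.25 from Belovia: +3.9%. Applied ad valorem rate: 6% + 3.9% = 9.9%.
Duty = $513,314.28 × 9.9% + 2,062 × $1.65 = $54,220.41.
Total = $14,438.44 + $51,453.04 + $54,220.41 = $120,111.89.

$120,111.89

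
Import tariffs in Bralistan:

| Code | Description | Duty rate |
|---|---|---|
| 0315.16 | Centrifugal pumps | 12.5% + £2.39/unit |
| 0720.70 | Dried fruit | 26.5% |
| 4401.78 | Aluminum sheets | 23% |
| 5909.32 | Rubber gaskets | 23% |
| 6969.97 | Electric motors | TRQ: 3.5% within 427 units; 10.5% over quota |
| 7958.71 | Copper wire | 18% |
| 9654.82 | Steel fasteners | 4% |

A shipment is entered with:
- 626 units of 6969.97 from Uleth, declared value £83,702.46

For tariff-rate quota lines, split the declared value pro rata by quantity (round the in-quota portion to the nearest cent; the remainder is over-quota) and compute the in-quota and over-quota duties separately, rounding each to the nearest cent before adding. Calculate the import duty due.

£4,792.17

Line 1 (6969.97, Uleth, 626 units, £83,702.46):
Code 6969.97 is under a tariff-rate quota (threshold 427 units). In-quota: 427 units at 3.5%; over-quota: 199 units at 10.5%.
Pro-rata value split: in-quota = £83,702.46 × 427/626 = £57,094.17; over-quota = £83,702.46 − £57,094.17 = £26,608.29.
In-quota duty = £57,094.17 × 3.5% = £1,998.30. Over-quota duty = £26,608.29 × 10.5% = £2,793.87.
Line duty = £1,998.30 + £2,793.87 = £4,792.17.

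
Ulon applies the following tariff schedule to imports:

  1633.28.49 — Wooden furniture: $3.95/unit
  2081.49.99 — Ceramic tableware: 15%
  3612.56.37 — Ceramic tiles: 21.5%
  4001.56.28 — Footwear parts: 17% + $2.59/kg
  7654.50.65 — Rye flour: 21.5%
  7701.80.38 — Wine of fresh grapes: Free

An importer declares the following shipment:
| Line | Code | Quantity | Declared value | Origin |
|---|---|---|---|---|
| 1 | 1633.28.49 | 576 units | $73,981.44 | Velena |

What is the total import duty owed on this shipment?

$2,275.20

Line 1 (1633.28.49, Velena, 576 units, $73,981.44):
Base rate for 1633.28.49 is $3.95/unit.
Duty = 576 × $3.95 = $2,275.20.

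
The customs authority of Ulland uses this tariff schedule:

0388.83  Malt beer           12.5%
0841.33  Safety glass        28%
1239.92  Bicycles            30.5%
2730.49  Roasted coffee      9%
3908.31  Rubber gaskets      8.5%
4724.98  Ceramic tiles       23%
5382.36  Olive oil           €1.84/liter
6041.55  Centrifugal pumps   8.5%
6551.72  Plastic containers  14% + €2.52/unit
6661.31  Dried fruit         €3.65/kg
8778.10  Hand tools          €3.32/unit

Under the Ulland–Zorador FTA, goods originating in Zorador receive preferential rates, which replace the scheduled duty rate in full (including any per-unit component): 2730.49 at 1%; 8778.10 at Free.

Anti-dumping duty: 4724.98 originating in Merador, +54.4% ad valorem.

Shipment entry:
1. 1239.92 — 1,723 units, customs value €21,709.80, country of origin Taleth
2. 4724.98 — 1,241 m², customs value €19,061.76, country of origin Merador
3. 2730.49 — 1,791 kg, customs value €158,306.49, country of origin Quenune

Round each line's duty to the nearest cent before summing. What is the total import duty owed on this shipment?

€35,622.87

Line 1 (1239.92, Taleth, 1,723 units, €21,709.80):
Base rate for 1239.92 is 30.5%.
Duty = €21,709.80 × 30.5% = €6,621.49.
Line 2 (4724.98, Merador, 1,241 m², €19,061.76):
Base rate for 4724.98 is 23%.
Additional duty on 4724.98 from Merador: +54.4%. Applied ad valorem rate: 23% + 54.4% = 77.4%.
Duty = €19,061.76 × 77.4% = €14,753.80.
Line 3 (2730.49, Quenune, 1,791 kg, €158,306.49):
Base rate for 2730.49 is 9%.
2730.49 has an FTA preferential rate, but origin Quenune is not Zorador; base rate stands.
Duty = €158,306.49 × 9% = €14,247.58.
Total = €6,621.49 + €14,753.80 + €14,247.58 = €35,622.87.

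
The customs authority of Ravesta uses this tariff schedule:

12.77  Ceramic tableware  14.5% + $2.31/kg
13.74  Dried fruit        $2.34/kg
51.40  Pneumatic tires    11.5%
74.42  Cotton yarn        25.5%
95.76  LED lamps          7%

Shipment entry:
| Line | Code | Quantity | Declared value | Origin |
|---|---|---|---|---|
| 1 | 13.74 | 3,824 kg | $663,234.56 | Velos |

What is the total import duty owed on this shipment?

$8,948.16

Line 1 (13.74, Velos, 3,824 kg, $663,234.56):
Base rate for 13.74 is $2.34/kg.
Duty = 3,824 × $2.34 = $8,948.16.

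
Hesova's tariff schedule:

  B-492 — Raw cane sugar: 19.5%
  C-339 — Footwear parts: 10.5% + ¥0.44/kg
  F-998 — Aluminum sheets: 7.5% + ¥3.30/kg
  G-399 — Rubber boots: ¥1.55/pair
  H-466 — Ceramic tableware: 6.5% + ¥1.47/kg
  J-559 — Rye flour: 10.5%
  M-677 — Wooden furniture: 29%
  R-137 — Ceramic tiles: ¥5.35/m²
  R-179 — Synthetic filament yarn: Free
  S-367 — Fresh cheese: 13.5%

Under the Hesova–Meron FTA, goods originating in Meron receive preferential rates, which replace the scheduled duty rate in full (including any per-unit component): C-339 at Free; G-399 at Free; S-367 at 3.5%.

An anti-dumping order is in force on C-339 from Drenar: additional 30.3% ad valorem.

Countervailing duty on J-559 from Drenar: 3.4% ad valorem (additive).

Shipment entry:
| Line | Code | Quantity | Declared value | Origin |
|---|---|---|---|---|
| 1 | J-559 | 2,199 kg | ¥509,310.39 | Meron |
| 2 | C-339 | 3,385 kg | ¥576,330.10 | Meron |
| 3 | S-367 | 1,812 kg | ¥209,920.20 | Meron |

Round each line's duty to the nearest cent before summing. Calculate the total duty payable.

¥60,824.80

Line 1 (J-559, Meron, 2,199 kg, ¥509,310.39):
Base rate for J-559 is 10.5%.
Origin Meron is the FTA partner but J-559 is not on the preference list; base rate stands.
The additional-duty order on J-559 targets Drenar, not Meron; it does not apply.
Duty = ¥509,310.39 × 10.5% = ¥53,477.59.
Line 2 (C-339, Meron, 3,385 kg, ¥576,330.10):
Base rate for C-339 is 10.5% + ¥0.44/kg.
Origin Meron qualifies under the Hesova–Meron agreement and C-339 is covered: preferential rate Free applies instead.
The additional-duty order on C-339 targets Drenar, not Meron; it does not apply.
Duty = ¥576,330.10 × 0% = ¥0.00.
Line 3 (S-367, Meron, 1,812 kg, ¥209,920.20):
Base rate for S-367 is 13.5%.
Origin Meron qualifies under the Hesova–Meron agreement and S-367 is covered: preferential rate 3.5% applies instead.
Duty = ¥209,920.20 × 3.5% = ¥7,347.21.
Total = ¥53,477.59 + ¥0.00 + ¥7,347.21 = ¥60,824.80.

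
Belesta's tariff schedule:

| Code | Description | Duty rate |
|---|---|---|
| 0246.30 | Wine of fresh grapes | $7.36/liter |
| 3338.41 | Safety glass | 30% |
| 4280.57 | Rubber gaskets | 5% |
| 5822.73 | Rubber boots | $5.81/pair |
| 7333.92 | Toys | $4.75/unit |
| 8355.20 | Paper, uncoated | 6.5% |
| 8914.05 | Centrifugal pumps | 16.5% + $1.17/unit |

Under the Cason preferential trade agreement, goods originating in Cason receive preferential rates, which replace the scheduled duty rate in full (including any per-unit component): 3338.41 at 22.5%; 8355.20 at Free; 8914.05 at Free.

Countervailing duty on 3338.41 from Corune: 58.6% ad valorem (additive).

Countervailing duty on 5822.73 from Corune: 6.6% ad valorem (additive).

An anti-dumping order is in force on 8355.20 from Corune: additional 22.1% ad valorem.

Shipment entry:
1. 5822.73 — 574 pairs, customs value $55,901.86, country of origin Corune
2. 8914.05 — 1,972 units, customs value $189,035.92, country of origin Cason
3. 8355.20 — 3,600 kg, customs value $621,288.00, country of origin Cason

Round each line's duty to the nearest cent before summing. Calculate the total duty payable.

Line 1 (5822.73, Corune, 574 pairs, $55,901.86):
Base rate for 5822.73 is $5.81/pair.
Additional duty on 5822.73 from Corune: +6.6% ad valorem. Applied ad valorem rate = 6.6%.
Duty = $55,901.86 × 6.6% + 574 × $5.81 = $7,024.46.
Line 2 (8914.05, Cason, 1,972 units, $189,035.92):
Base rate for 8914.05 is 16.5% + $1.17/unit.
Origin Cason qualifies under the Belesta–Cason agreement and 8914.05 is covered: preferential rate Free applies instead.
Duty = $189,035.92 × 0% = $0.00.
Line 3 (8355.20, Cason, 3,600 kg, $621,288.00):
Base rate for 8355.20 is 6.5%.
Origin Cason qualifies under the Belesta–Cason agreement and 8355.20 is covered: preferential rate Free applies instead.
The additional-duty order on 8355.20 targets Corune, not Cason; it does not apply.
Duty = $621,288.00 × 0% = $0.00.
Total = $7,024.46 + $0.00 + $0.00 = $7,024.46.

$7,024.46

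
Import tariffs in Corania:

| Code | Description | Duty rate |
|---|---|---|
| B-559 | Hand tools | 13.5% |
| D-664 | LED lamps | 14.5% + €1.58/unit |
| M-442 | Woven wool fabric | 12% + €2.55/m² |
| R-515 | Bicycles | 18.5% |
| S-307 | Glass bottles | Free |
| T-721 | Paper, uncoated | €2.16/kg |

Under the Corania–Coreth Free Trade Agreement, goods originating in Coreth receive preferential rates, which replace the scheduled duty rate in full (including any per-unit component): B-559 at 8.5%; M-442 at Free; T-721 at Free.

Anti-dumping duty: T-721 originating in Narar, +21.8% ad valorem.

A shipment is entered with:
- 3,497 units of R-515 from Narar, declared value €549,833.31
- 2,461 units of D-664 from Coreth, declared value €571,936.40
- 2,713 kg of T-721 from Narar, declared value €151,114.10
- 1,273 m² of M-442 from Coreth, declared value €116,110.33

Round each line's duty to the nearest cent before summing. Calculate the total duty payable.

€227,341.27

Line 1 (R-515, Narar, 3,497 units, €549,833.31):
Base rate for R-515 is 18.5%.
Duty = €549,833.31 × 18.5% = €101,719.16.
Line 2 (D-664, Coreth, 2,461 units, €571,936.40):
Base rate for D-664 is 14.5% + €1.58/unit.
Origin Coreth is the FTA partner but D-664 is not on the preference list; base rate stands.
Duty = €571,936.40 × 14.5% + 2,461 × €1.58 = €86,819.16.
Line 3 (T-721, Narar, 2,713 kg, €151,114.10):
Base rate for T-721 is €2.16/kg.
T-721 has an FTA preferential rate, but origin Narar is not Coreth; base rate stands.
Additional duty on T-721 from Narar: +21.8% ad valorem. Applied ad valorem rate = 21.8%.
Duty = €151,114.10 × 21.8% + 2,713 × €2.16 = €38,802.95.
Line 4 (M-442, Coreth, 1,273 m², €116,110.33):
Base rate for M-442 is 12% + €2.55/m².
Origin Coreth qualifies under the Corania–Coreth agreement and M-442 is covered: preferential rate Free applies instead.
Duty = €116,110.33 × 0% = €0.00.
Total = €101,719.16 + €86,819.16 + €38,802.95 + €0.00 = €227,341.27.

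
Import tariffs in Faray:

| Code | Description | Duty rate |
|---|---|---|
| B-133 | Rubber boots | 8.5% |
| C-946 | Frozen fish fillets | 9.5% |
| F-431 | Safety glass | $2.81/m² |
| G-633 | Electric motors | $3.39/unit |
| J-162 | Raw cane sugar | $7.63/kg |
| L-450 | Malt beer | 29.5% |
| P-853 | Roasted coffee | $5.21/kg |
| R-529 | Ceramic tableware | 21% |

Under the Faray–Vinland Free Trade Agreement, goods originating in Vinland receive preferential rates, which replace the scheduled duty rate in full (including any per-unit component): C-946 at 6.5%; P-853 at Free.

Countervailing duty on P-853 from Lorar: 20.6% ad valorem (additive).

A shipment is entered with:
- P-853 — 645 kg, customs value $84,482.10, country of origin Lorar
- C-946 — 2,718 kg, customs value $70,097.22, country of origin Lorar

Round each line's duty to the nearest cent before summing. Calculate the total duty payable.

Line 1 (P-853, Lorar, 645 kg, $84,482.10):
Base rate for P-853 is $5.21/kg.
P-853 has an FTA preferential rate, but origin Lorar is not Vinland; base rate stands.
Additional duty on P-853 from Lorar: +20.6% ad valorem. Applied ad valorem rate = 20.6%.
Duty = $84,482.10 × 20.6% + 645 × $5.21 = $20,763.76.
Line 2 (C-946, Lorar, 2,718 kg, $70,097.22):
Base rate for C-946 is 9.5%.
C-946 has an FTA preferential rate, but origin Lorar is not Vinland; base rate stands.
Duty = $70,097.22 × 9.5% = $6,659.24.
Total = $20,763.76 + $6,659.24 = $27,423.00.

$27,423.00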